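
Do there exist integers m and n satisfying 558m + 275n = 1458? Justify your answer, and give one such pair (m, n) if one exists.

Since gcd(558, 275) = 1, every integer is an integer combination of 558 and 275.
Euclidean algorithm: 558 = 2·275 + 8, 275 = 34·8 + 3, 8 = 2·3 + 2, 3 = 1·2 + 1, 2 = 2·1 + 0.
Unwinding: 1 = 3 − 1·2 = 3 − (8 − 2·3) = −8 + 3·3 = −8 + 3·(275 − 34·8) = 3·275 − 103·8 = 3·275 − 103·(558 − 2·275) = −103·558 + 209·275, i.e. 558·(-103) + 275·209 = 1.
Multiplying through by 1458: m = (-103)·1458 = -150174, n = 209·1458 = 304722 is a solution.
Shifting by a multiple of (275, −558) keeps it a solution: m = -150174 + 547·275 = 251, n = 304722 − 547·558 = -504.
Indeed 558·251 + 275·(-504) = 140058 − 138600 = 1458.

m = 251, n = -504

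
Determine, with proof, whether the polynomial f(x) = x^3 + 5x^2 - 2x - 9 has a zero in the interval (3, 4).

The endpoint values f(3) = 57 and f(4) = 127 are both positive. Claim: f(x) > 0 for every x in (3, 4).
Shift to the endpoint 3: with x = 3 + u (0 < u < 1), one computes f(3 + u) = u^3 + 14u^2 + 55u + 57.
All 4 nonzero coefficients of this polynomial in u are positive; hence for u > 0 the value is a sum of positive terms (the constant 57 among them).
Therefore f(x) > 0 throughout (3, 4), and f has no zero there.

No such root exists.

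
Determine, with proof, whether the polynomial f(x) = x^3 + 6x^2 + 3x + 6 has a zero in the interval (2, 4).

f has no root in that interval.

The endpoint values f(2) = 44 and f(4) = 178 are both positive. Claim: f(x) > 0 for every x in (2, 4).
Shift to the endpoint 2: with x = 2 + u (0 < u < 2), one computes f(2 + u) = u^3 + 12u^2 + 39u + 44.
The nonzero coefficients here are all positive, so for u > 0 every term is positive (or zero), and the constant term 44 is strictly positive.
So f is strictly positive on (2, 4); no root exists in the interval.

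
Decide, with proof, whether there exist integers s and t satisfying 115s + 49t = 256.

s = 41, t = -91

Since gcd(115, 49) = 1, every integer is an integer combination of 115 and 49.
Euclidean algorithm: 115 = 2·49 + 17, 49 = 2·17 + 15, 17 = 1·15 + 2, 15 = 7·2 + 1, 2 = 2·1 + 0.
Unwinding: 1 = 15 − 7·2 = 15 − 7·(17 − 1·15) = −7·17 + 8·15 = −7·17 + 8·(49 − 2·17) = 8·49 − 23·17 = 8·49 − 23·(115 − 2·49) = −23·115 + 54·49, i.e. 115·(-23) + 49·54 = 1.
Multiplying through by 256: s = (-23)·256 = -5888, t = 54·256 = 13824 is a solution.
Shifting by a multiple of (49, −115) keeps it a solution: s = -5888 + 121·49 = 41, t = 13824 − 121·115 = -91.
Check: 115·41 + 49·(-91) = 4715 − 4459 = 256. ✓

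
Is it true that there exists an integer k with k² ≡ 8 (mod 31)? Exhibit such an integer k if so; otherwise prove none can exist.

k = 15

Take k = 15. Then 15² = 225 = 7·31 + 8, so 15² ≡ 8 (mod 31).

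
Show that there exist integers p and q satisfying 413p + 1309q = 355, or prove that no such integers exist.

Any value of 413p + 1309q is a multiple of gcd(413, 1309) = 7.
However 355 leaves remainder 5 on division by 7.
Hence no integers p, q satisfy the equation.

No, no such integers exist.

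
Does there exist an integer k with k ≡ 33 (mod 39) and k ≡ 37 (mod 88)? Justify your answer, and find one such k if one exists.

k = 2061

The moduli 39 and 88 are coprime, so by the Chinese Remainder Theorem a unique solution modulo 3432 exists.
Write k = 33 + 39t and require 33 + 39t ≡ 37 (mod 88), i.e. 39t ≡ 4 (mod 88).
Invert 39 mod 88 by the Euclidean algorithm: 88 = 2·39 + 10, 39 = 3·10 + 9, 10 = 1·9 + 1, 9 = 9·1 + 0; back-substituting, 1 = 10 − 1·9 = 10 − (39 − 3·10) = −39 + 4·10 = −39 + 4·(88 − 2·39) = 4·88 − 9·39. Hence 39·(-9) ≡ 1, so 39⁻¹ ≡ -9 ≡ 79 (mod 88).
Multiplying by 79: t ≡ 79·4 = 316 ≡ 52 (mod 88).
Taking t = 52 gives k = 33 + 39·52 = 2061.
Check: 2061 mod 39 = 33, 2061 mod 88 = 37. ✓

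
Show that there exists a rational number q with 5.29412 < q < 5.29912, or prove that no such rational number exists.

Scale by 27: the interval becomes (142.94124, 143.07624), which contains the integer 143.
So q = 143/27 works: it is a ratio of integers, and dividing 27·5.29412 < 143 < 27·5.29912 through by 27 gives 5.29412 < 143/27 < 5.29912.

q = 143/27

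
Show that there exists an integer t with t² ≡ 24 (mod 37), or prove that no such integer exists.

No such integer exists.

37 is prime, so by Euler's criterion 24 is a square mod 37 iff 24^((37−1)/2) = 24^18 ≡ 1 (mod 37).
Squaring successively (mod 37): 24^2 = 576 ≡ 21; 24^4 ≡ 21² = 441 ≡ 34; 24^8 ≡ 34² = 1156 ≡ 9; 24^16 ≡ 9² = 81 ≡ 7.
Since 18 = 16 + 2, 24^18 ≡ 7 · 21; multiplying out mod 37: 7·21 = 147 ≡ 36. Thus 24^18 ≡ 36 ≡ −1 (mod 37).
The value −1 means 24 is a non-residue modulo 37, so t² ≡ 24 (mod 37) is impossible.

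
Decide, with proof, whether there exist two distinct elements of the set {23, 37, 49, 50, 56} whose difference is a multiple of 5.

Residues mod 5: 23↦3, 37↦2, 49↦4, 50↦0, 56↦1.
These 5 residues are pairwise different, hence no difference of two elements is divisible by 5.

No, no such pair exists.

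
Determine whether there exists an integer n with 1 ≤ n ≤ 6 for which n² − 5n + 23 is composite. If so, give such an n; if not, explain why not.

The values for n = 1, 2, …, 6 are 19, 17, 17, 19, 23, 29, and each of these is prime.
So no value in the range makes the expression composite.

There is no such integer n in that range.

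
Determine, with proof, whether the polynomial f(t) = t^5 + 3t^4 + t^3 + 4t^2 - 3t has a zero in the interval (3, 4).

f has no root in that interval.

f(3) = 540 and f(4) = 1908, both positive, so a sign-change argument is unavailable; we show f keeps this sign on the whole interval.
Shift to the endpoint 3: with t = 3 + u (0 < u < 1), one computes f(3 + u) = u^5 + 18u^4 + 127u^3 + 445u^2 + 777u + 540.
All 6 nonzero coefficients of this polynomial in u are positive; hence for u > 0 the value is a sum of positive terms (the constant 540 among them).
So f is strictly positive on (3, 4); no root exists in the interval.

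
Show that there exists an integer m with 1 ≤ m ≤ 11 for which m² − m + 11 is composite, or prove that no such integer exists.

m = 11

At m = 11: 11² − 11 + 11 = 121 = 11·11, which is composite.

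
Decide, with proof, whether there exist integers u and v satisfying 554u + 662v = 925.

Any value of 554u + 662v is a multiple of gcd(554, 662) = 2.
But 925 is not a multiple of 2 (it leaves remainder 1).
So the equation is unsolvable over ℤ.

No such integers exist.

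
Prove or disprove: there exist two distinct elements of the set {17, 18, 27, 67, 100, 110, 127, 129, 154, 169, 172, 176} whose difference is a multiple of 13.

Two integers differ by a multiple of 13 exactly when they have the same residue mod 13. The residues are 17↦4, 18↦5, 27↦1, 67↦2, 100↦9, 110↦6, 127↦10, 129↦12, 154↦11, 169↦0, 172↦3, 176↦7.
These 12 residues are pairwise different, hence no difference of two elements is divisible by 13.

There is no such pair.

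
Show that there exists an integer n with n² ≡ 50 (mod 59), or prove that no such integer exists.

No such integer exists.

Apply Euler's criterion with the prime 59: 50 is a quadratic residue iff 50^29 ≡ 1 (mod 59), and a non-residue iff it is ≡ −1.
Repeated squaring mod 59: 50^2 = 2500 ≡ 22; 50^4 ≡ 22² = 484 ≡ 12; 50^8 ≡ 12² = 144 ≡ 26; 50^16 ≡ 26² = 676 ≡ 27.
Since 29 = 16 + 8 + 4 + 1, 50^29 ≡ 27 · 26 · 12 · 50; multiplying out mod 59: 27·26 = 702 ≡ 53, then 53·12 = 636 ≡ 46, then 46·50 = 2300 ≡ 58. Thus 50^29 ≡ 58 ≡ −1 (mod 59).
By Euler's criterion 50 is a quadratic non-residue mod 59: no n satisfies n² ≡ 50 (mod 59).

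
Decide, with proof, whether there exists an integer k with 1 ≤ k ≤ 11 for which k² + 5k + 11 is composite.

At k = 2: 2² + 5·2 + 11 = 25 = 5·5, which is composite.

k = 2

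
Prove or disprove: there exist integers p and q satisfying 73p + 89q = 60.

73 and 89 are coprime, so 73p + 89q ranges over all of ℤ.
Dividing repeatedly: 89 = 1·73 + 16, 73 = 4·16 + 9, 16 = 1·9 + 7, 9 = 1·7 + 2, 7 = 3·2 + 1, 2 = 2·1 + 0.
Working back up the chain: 1 = 7 − 3·2 = 7 − 3·(9 − 1·7) = −3·9 + 4·7 = −3·9 + 4·(16 − 1·9) = 4·16 − 7·9 = 4·16 − 7·(73 − 4·16) = −7·73 + 32·16 = −7·73 + 32·(89 − 1·73) = 32·89 − 39·73. So 73·(-39) + 89·32 = 1.
Multiplying through by 60: p = (-39)·60 = -2340, q = 32·60 = 1920 is a solution.
The general solution is p = -2340 + 89k, q = 1920 − 73k; taking k = 27 gives the smaller pair p = 63, q = -51.
Indeed 73·63 + 89·(-51) = 4599 − 4539 = 60.

p = 63, q = -51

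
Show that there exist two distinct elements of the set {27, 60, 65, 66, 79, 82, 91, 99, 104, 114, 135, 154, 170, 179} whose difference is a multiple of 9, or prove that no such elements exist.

Reduce each element mod 9: 27↦0, 60↦6, 65↦2, 66↦3, 79↦7, 82↦1, 91↦1, 99↦0, 104↦5, 114↦6, 135↦0, 154↦1, 170↦8, 179↦8. The residue 0 repeats (at 27 and 99), and 99 − 27 = 72 = 8·9.

The pair (27, 99) works.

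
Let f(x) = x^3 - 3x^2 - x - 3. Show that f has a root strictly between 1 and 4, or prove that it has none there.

f(1) = -6 and f(4) = 9, which have opposite signs.
Since f is a polynomial it is continuous on [1, 4].
By the Intermediate Value Theorem f must vanish at some point of (1, 4).

Yes, f has a root in the interval.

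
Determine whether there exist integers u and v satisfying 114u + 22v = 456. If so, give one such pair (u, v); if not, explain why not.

Since gcd(114, 22) = 2 and 456 = 2·228, Bézout's identity guarantees a solution.
Dividing through by 2 reduces the equation to 57u + 11v = 228.
Dividing repeatedly: 57 = 5·11 + 2, 11 = 5·2 + 1, 2 = 2·1 + 0.
Working back up the chain: 1 = 11 − 5·2 = 11 − 5·(57 − 5·11) = −5·57 + 26·11. So 57·(-5) + 11·26 = 1.
Scaling by 228 gives the particular solution (u, v) = (-1140, 5928).
Shifting by a multiple of (11, −57) keeps it a solution: u = -1140 + 104·11 = 4, v = 5928 − 104·57 = 0.
Indeed 114·4 + 22·0 = 456 + 0 = 456.

u = 4, v = 0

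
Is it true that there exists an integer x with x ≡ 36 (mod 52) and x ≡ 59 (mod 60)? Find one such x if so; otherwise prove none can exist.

Reduce both congruences modulo 4, which divides 52 and 60: they say x ≡ 36 (mod 4) and x ≡ 59 (mod 4).
But 36 mod 4 = 0 while 59 mod 4 = 3, a contradiction.
Therefore no such x exists.

No such integer exists.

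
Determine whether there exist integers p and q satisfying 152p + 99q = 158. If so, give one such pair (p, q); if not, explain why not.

p = 31, q = -46

Since gcd(152, 99) = 1, every integer is an integer combination of 152 and 99.
Run the Euclidean algorithm on 152 and 99: 152 = 1·99 + 53, 99 = 1·53 + 46, 53 = 1·46 + 7, 46 = 6·7 + 4, 7 = 1·4 + 3, 4 = 1·3 + 1, 3 = 3·1 + 0.
Unwinding: 1 = 4 − 1·3 = 4 − (7 − 1·4) = −7 + 2·4 = −7 + 2·(46 − 6·7) = 2·46 − 13·7 = 2·46 − 13·(53 − 1·46) = −13·53 + 15·46 = −13·53 + 15·(99 − 1·53) = 15·99 − 28·53 = 15·99 − 28·(152 − 1·99) = −28·152 + 43·99, i.e. 152·(-28) + 99·43 = 1.
Times 158: 152·(-4424) + 99·6794 = 158, so (-4424, 6794) solves it.
Shifting by a multiple of (99, −152) keeps it a solution: p = -4424 + 45·99 = 31, q = 6794 − 45·152 = -46.
Indeed 152·31 + 99·(-46) = 4712 − 4554 = 158.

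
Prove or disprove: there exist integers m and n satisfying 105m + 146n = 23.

Since gcd(105, 146) = 1, every integer is an integer combination of 105 and 146.
Euclidean algorithm: 146 = 1·105 + 41, 105 = 2·41 + 23, 41 = 1·23 + 18, 23 = 1·18 + 5, 18 = 3·5 + 3, 5 = 1·3 + 2, 3 = 1·2 + 1, 2 = 2·1 + 0.
Working back up the chain: 1 = 3 − 1·2 = 3 − (5 − 1·3) = −5 + 2·3 = −5 + 2·(18 − 3·5) = 2·18 − 7·5 = 2·18 − 7·(23 − 1·18) = −7·23 + 9·18 = −7·23 + 9·(41 − 1·23) = 9·41 − 16·23 = 9·41 − 16·(105 − 2·41) = −16·105 + 41·41 = −16·105 + 41·(146 − 1·105) = 41·146 − 57·105. So 105·(-57) + 146·41 = 1.
Multiplying through by 23: m = (-57)·23 = -1311, n = 41·23 = 943 is a solution.
The general solution is m = -1311 + 146k, n = 943 − 105k; taking k = 9 gives the smaller pair m = 3, n = -2.
Check: 105·3 + 146·(-2) = 315 − 292 = 23. ✓

m = 3, n = -2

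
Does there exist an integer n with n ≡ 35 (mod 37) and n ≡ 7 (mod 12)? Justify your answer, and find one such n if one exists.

gcd(37, 12) = 1, so the Chinese Remainder Theorem guarantees exactly one residue class mod 444 satisfying both.
Write n = 35 + 37t and require 35 + 37t ≡ 7 (mod 12), i.e. 37t ≡ 8 (mod 12).
37 ≡ 1 (mod 12), so this reads 1t ≡ 8 (mod 12). So t ≡ 8 (mod 12).
With t = 8: n = 35 + 37·8 = 331.
Check: 331 mod 37 = 35, 331 mod 12 = 7. ✓

n = 331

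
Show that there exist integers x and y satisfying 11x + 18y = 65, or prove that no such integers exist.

Since gcd(11, 18) = 1, every integer is an integer combination of 11 and 18.
Euclidean algorithm: 18 = 1·11 + 7, 11 = 1·7 + 4, 7 = 1·4 + 3, 4 = 1·3 + 1, 3 = 3·1 + 0.
Unwinding: 1 = 4 − 1·3 = 4 − (7 − 1·4) = −7 + 2·4 = −7 + 2·(11 − 1·7) = 2·11 − 3·7 = 2·11 − 3·(18 − 1·11) = −3·18 + 5·11, i.e. 11·5 + 18·(-3) = 1.
Multiplying through by 65: x = 5·65 = 325, y = (-3)·65 = -195 is a solution.
The general solution is x = 325 + 18k, y = -195 − 11k; taking k = -18 gives the smaller pair x = 1, y = 3.
Check: 11·1 + 18·3 = 11 + 54 = 65. ✓

x = 1, y = 3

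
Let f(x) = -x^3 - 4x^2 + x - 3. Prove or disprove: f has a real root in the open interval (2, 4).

No.

f(2) = -25 and f(4) = -127, both negative, so a sign-change argument is unavailable; we show f keeps this sign on the whole interval.
Shift to the endpoint 2: with x = 2 + u (0 < u < 2), one computes f(2 + u) = -u^3 - 10u^2 - 27u - 25.
The nonzero coefficients here are all negative, so for u > 0 every term is negative (or zero), and the constant term -25 is strictly negative.
Therefore f(x) < 0 throughout (2, 4), and f has no zero there.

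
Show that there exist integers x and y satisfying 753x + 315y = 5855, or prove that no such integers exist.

There are no such integers.

Both 753 and 315 are divisible by gcd(753, 315) = 3, hence so is any combination 753x + 315y.
But 5855 = 3·1951 + 2, so 3 ∤ 5855.
So the equation is unsolvable over ℤ.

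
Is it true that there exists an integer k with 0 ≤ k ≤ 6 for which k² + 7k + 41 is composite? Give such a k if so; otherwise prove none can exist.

k = 6

At k = 6: 6² + 7·6 + 41 = 119 = 7·17, which is composite.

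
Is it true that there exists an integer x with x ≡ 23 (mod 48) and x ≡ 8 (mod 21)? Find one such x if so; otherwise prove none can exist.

x = 71

gcd(48, 21) = 3. A simultaneous solution exists iff 23 ≡ 8 (mod 3); here 23 mod 3 = 2 = 8 mod 3, so it does.
List candidates x ≡ 23 (mod 48): 23, 71. Modulo 21 these are 2, 8; 71 gives 8 as required.
Verify: 71 = 1·48 + 23 and 71 = 3·21 + 8. ✓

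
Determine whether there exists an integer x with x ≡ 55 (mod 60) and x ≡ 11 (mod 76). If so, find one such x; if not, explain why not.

gcd(60, 76) = 4. A simultaneous solution exists iff 55 ≡ 11 (mod 4); here 55 mod 4 = 3 = 11 mod 4, so it does.
Put x = 55 + 60t, so we need 60t ≡ 32 (mod 76), equivalently (divide by 4) 15t ≡ 8 (mod 19).
To invert 15 modulo 19: 19 = 1·15 + 4, 15 = 3·4 + 3, 4 = 1·3 + 1, 3 = 3·1 + 0, and unwinding, 1 = 4 − 1·3 = 4 − (15 − 3·4) = −15 + 4·4 = −15 + 4·(19 − 1·15) = 4·19 − 5·15. Thus 15⁻¹ ≡ -5 ≡ 14 (mod 19).
Therefore t ≡ 14·8 = 112 ≡ 17 (mod 19).
Then x = 55 + 60·17 = 1075.
Indeed 1075 ≡ 55 (mod 60) and 1075 ≡ 11 (mod 76).

x = 1075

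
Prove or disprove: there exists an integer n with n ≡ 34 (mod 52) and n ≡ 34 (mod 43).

Since 52 and 43 share no common factor, CRT says the pair of congruences has a solution (unique mod 2236).
Any solution of the first congruence is n = 34 + 52t; substituting into the second, 52t ≡ 34 − 34 ≡ 0 (mod 43).
52 ≡ 9 (mod 43), so this reads 9t ≡ 0 (mod 43). t = 0 satisfies this.
With t = 0: n = 34 + 52·0 = 34.
Indeed 34 ≡ 34 (mod 52) and 34 ≡ 34 (mod 43).

n = 34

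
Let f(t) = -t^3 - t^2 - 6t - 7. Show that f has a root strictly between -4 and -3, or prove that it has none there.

Evaluate at the endpoints: f(-4) = 65, f(-3) = 29 — same sign (positive).
The derivative f'(t) = -3t^2 - 2t - 6 is a quadratic with discriminant (-2)² − 4·(-3)·(-6) = -68 < 0; it never vanishes, so it is always negative (sign of the leading coefficient).
So f is strictly decreasing; between -4 and -3 its values lie between f(-4) = 65 and f(-3) = 29, all positive. Therefore f has no root in (-4, -3).

No such root exists.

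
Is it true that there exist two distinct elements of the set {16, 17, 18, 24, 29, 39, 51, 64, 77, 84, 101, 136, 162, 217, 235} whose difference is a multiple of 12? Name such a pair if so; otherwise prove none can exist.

The pair (16, 64) works.

Reduce each element mod 12: 16↦4, 17↦5, 18↦6, 24↦0, 29↦5, 39↦3, 51↦3, 64↦4, 77↦5, 84↦0, 101↦5, 136↦4, 162↦6, 217↦1, 235↦7. The residue 4 repeats (at 16 and 64), and 64 − 16 = 48 = 4·12.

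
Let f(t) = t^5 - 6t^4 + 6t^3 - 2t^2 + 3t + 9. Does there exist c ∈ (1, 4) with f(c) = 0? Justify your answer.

Yes, such a c exists.

f(1) = 11 and f(4) = -139, which have opposite signs.
As a polynomial, f is continuous on every closed interval.
The Intermediate Value Theorem then guarantees some c ∈ (1, 4) with f(c) = 0.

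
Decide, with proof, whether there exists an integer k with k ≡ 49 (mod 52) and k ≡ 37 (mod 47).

k = 413

The moduli 52 and 47 are coprime, so by the Chinese Remainder Theorem a unique solution modulo 2444 exists.
Write k = 49 + 52t and require 49 + 52t ≡ 37 (mod 47), i.e. 52t ≡ 35 (mod 47).
52 ≡ 5 (mod 47), so this reads 5t ≡ 35 (mod 47). Since 5·19 = 95 = 2·47 + 1, the inverse of 5 mod 47 is 19.
Multiplying by 19: t ≡ 19·35 = 665 ≡ 7 (mod 47).
Taking t = 7 gives k = 49 + 52·7 = 413.
Indeed 413 ≡ 49 (mod 52) and 413 ≡ 37 (mod 47).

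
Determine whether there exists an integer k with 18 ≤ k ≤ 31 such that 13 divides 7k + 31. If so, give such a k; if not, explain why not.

For k = 18, 19, …, 28 the values 157, 164, 171, 178, 185, 192, 199, 206, 213, 220, 227 are not multiples of 13. k = 29 works, since 7·29 + 31 = 234 = 18·13.

k = 29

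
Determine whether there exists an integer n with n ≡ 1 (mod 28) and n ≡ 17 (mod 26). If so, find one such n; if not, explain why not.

n = 225

gcd(28, 26) = 2. A simultaneous solution exists iff 1 ≡ 17 (mod 2); here 1 mod 2 = 1 = 17 mod 2, so it does.
Put n = 1 + 28t, so we need 28t ≡ 16 (mod 26), equivalently (divide by 2) 14t ≡ 8 (mod 13).
14 ≡ 1 (mod 13), so this reads 1t ≡ 8 (mod 13). So t ≡ 8 (mod 13).
Then n = 1 + 28·8 = 225.
Verify: 225 = 8·28 + 1 and 225 = 8·26 + 17. ✓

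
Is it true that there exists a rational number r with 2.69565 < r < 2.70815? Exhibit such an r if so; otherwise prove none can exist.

Multiplying by 10: 10·2.69565 = 26.95650 and 10·2.70815 = 27.08150, so the integer 27 lies strictly between them.
Dividing back, 2.69565 < 27/10 < 2.70815, and 27/10 is rational.

r = 27/10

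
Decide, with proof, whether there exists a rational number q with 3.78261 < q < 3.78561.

Look for a denominator N such that an integer falls strictly between N·3.78261 and N·3.78561. N = 37 works: 37·3.78261 = 139.95657 < 140 < 140.06757 = 37·3.78561.
Dividing back, 3.78261 < 140/37 < 3.78561, and 140/37 is rational.

q = 140/37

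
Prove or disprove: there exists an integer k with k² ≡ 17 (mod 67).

k = 33

k = 33 works: 33² = 1089, and 1089 − 17 = 1072 = 16·67.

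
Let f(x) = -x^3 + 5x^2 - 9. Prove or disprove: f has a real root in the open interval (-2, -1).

Yes, f has a root in the interval.

f(-2) = 19 and f(-1) = -3, which have opposite signs.
Since f is a polynomial it is continuous on [-2, -1].
By the Intermediate Value Theorem, f takes the value 0 somewhere in the open interval.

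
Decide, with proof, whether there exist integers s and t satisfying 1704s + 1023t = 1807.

No, no such integers exist.

gcd(1704, 1023) = 3, so every integer of the form 1704s + 1023t is a multiple of 3.
However 1807 leaves remainder 1 on division by 3.
Hence no integers s, t satisfy the equation.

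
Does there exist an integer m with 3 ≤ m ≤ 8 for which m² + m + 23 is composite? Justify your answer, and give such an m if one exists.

m = 6

At m = 6: 6² + 6 + 23 = 65 = 5·13, which is composite.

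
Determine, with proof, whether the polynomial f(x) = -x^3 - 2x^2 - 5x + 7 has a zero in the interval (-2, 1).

Yes, f has a root in the interval.

f(-2) = 17 and f(1) = -1, which have opposite signs.
f is continuous everywhere (it is a polynomial), in particular on [-2, 1].
By the Intermediate Value Theorem, f takes the value 0 somewhere in the open interval.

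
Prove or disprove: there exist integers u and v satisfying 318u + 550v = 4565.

gcd(318, 550) = 2, so every integer of the form 318u + 550v is a multiple of 2.
But 4565 = 2·2282 + 1, so 2 ∤ 4565.
Hence no integers u, v satisfy the equation.

No such integers exist.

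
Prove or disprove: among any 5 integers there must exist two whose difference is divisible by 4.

True.

There are exactly 4 possible remainders on division by 4.
Since 5 > 4, two of the 5 integers must share a residue class by the pigeonhole principle; call them a and b.
Then a ≡ b (mod 4), i.e. 4 ∣ (a − b).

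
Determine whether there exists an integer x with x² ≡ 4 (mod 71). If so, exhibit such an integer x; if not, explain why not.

x = 69

x = 69 works: 69² = 4761, and 4761 − 4 = 4757 = 67·71.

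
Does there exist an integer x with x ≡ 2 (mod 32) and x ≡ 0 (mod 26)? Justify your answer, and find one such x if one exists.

x = 130

gcd(32, 26) = 2. A simultaneous solution exists iff 2 ≡ 0 (mod 2); here 2 mod 2 = 0 = 0 mod 2, so it does.
List candidates x ≡ 2 (mod 32): 2, 34, 66, 98, 130. Modulo 26 these are 2, 8, 14, 20, 0; 130 gives 0 as required.
Check: 130 mod 32 = 2, 130 mod 26 = 0. ✓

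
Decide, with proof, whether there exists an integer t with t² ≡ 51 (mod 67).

No, no such integer exists.

67 is prime, so by Euler's criterion 51 is a square mod 67 iff 51^((67−1)/2) = 51^33 ≡ 1 (mod 67).
Repeated squaring mod 67: 51^2 = 2601 ≡ 55; 51^4 ≡ 55² = 3025 ≡ 10; 51^8 ≡ 10² = 100 ≡ 33; 51^16 ≡ 33² = 1089 ≡ 17; 51^32 ≡ 17² = 289 ≡ 21.
Since 33 = 32 + 1, 51^33 ≡ 21 · 51; multiplying out mod 67: 21·51 = 1071 ≡ 66. Thus 51^33 ≡ 66 ≡ −1 (mod 67).
The value −1 means 51 is a non-residue modulo 67, so t² ≡ 51 (mod 67) is impossible.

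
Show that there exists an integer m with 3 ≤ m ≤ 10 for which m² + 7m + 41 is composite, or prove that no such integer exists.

At m = 8: 8² + 7·8 + 41 = 161 = 7·23, which is composite.

m = 8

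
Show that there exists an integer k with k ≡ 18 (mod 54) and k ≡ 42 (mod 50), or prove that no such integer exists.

k = 342

gcd(54, 50) = 2. A simultaneous solution exists iff 18 ≡ 42 (mod 2); here 18 mod 2 = 0 = 42 mod 2, so it does.
List candidates k ≡ 18 (mod 54): 18, 72, 126, 180, 234, 288, 342. Modulo 50 these are 18, 22, 26, 30, 34, 38, 42; 342 gives 42 as required.
Check: 342 mod 54 = 18, 342 mod 50 = 42. ✓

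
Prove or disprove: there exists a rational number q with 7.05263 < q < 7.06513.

q = 113/16

Scale by 16: the interval becomes (112.84208, 113.04208), which contains the integer 113.
So q = 113/16 works: it is a ratio of integers, and dividing 16·7.05263 < 113 < 16·7.06513 through by 16 gives 7.05263 < 113/16 < 7.06513.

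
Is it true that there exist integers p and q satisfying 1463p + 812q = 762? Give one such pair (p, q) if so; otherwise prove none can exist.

Both 1463 and 812 are divisible by gcd(1463, 812) = 7, hence so is any combination 1463p + 812q.
However 762 leaves remainder 6 on division by 7.
Therefore 1463p + 812q = 762 has no solution in integers.

No, no such integers exist.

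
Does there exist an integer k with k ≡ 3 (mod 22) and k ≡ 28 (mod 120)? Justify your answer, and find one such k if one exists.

There is no such integer.

gcd(22, 120) = 2. If k ≡ 3 (mod 22) and k ≡ 28 (mod 120), then k ≡ 3 (mod 2) and k ≡ 28 (mod 2).
However 3 ≡ 1 and 28 ≡ 0 (mod 2), and 1 ≠ 0.
So no integer satisfies both congruences.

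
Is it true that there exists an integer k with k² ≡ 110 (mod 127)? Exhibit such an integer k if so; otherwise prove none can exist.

No, no such integer exists.

127 is prime, so by Euler's criterion 110 is a square mod 127 iff 110^((127−1)/2) = 110^63 ≡ 1 (mod 127).
Repeated squaring mod 127: 110^2 = 12100 ≡ 35; 110^4 ≡ 35² = 1225 ≡ 82; 110^8 ≡ 82² = 6724 ≡ 120; 110^16 ≡ 120² = 14400 ≡ 49; 110^32 ≡ 49² = 2401 ≡ 115.
Since 63 = 32 + 16 + 8 + 4 + 2 + 1, 110^63 ≡ 115 · 49 · 120 · 82 · 35 · 110; multiplying out mod 127: 115·49 = 5635 ≡ 47, then 47·120 = 5640 ≡ 52, then 52·82 = 4264 ≡ 73, then 73·35 = 2555 ≡ 15, then 15·110 = 1650 ≡ 126. Thus 110^63 ≡ 126 ≡ −1 (mod 127).
By Euler's criterion 110 is a quadratic non-residue mod 127: no k satisfies k² ≡ 110 (mod 127).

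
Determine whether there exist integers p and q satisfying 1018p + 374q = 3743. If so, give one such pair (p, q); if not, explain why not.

No such integers exist.

gcd(1018, 374) = 2, so every integer of the form 1018p + 374q is a multiple of 2.
But 3743 is not a multiple of 2 (it leaves remainder 1).
Therefore 1018p + 374q = 3743 has no solution in integers.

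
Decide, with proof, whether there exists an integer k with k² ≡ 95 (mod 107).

There is no such integer.

107 is prime, so by Euler's criterion 95 is a square mod 107 iff 95^((107−1)/2) = 95^53 ≡ 1 (mod 107).
Squaring successively (mod 107): 95^2 = 9025 ≡ 37; 95^4 ≡ 37² = 1369 ≡ 85; 95^8 ≡ 85² = 7225 ≡ 56; 95^16 ≡ 56² = 3136 ≡ 33; 95^32 ≡ 33² = 1089 ≡ 19.
Since 53 = 32 + 16 + 4 + 1, 95^53 ≡ 19 · 33 · 85 · 95; multiplying out mod 107: 19·33 = 627 ≡ 92, then 92·85 = 7820 ≡ 9, then 9·95 = 855 ≡ 106. Thus 95^53 ≡ 106 ≡ −1 (mod 107).
By Euler's criterion 95 is a quadratic non-residue mod 107: no k satisfies k² ≡ 95 (mod 107).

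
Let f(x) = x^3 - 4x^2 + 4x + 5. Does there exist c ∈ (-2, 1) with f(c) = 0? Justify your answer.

f(-2) = -27 and f(1) = 6, which have opposite signs.
f is continuous everywhere (it is a polynomial), in particular on [-2, 1].
By the Intermediate Value Theorem, f takes the value 0 somewhere in the open interval.

Such a root exists.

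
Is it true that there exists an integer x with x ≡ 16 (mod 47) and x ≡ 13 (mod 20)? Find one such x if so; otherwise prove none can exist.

x = 533

gcd(47, 20) = 1, so the Chinese Remainder Theorem guarantees exactly one residue class mod 940 satisfying both.
Any solution of the first congruence is x = 16 + 47t; substituting into the second, 47t ≡ 13 − 16 ≡ 17 (mod 20).
47 ≡ 7 (mod 20), so this reads 7t ≡ 17 (mod 20). Note 7·3 = 21 ≡ 1 (mod 20) (as 21 − 1 = 1·20), so 7⁻¹ ≡ 3.
Multiplying by 3: t ≡ 3·17 = 51 ≡ 11 (mod 20).
Taking t = 11 gives x = 16 + 47·11 = 533.
Check: 533 mod 47 = 16, 533 mod 20 = 13. ✓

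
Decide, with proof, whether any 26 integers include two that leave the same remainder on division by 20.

Each integer lies in one of the 20 residue classes modulo 20.
Placing 26 integers into 20 classes, some class receives at least two — say a and b.
So a and b have equal remainders mod 20, which is exactly what was to be shown.

Yes, this is always true.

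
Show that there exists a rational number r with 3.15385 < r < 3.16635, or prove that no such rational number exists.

r = 60/19

Look for a denominator N such that an integer falls strictly between N·3.15385 and N·3.16635. N = 19 works: 19·3.15385 = 59.92315 < 60 < 60.16065 = 19·3.16635.
So r = 60/19 works: it is a ratio of integers, and dividing 19·3.15385 < 60 < 19·3.16635 through by 19 gives 3.15385 < 60/19 < 3.16635.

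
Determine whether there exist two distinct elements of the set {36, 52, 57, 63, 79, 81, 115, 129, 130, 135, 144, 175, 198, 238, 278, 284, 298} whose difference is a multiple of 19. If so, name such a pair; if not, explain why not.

Residues mod 19: 36↦17, 52↦14, 57↦0, 63↦6, 79↦3, 81↦5, 115↦1, 129↦15, 130↦16, 135↦2, 144↦11, 175↦4, 198↦8, 238↦10, 278↦12, 284↦18, 298↦13.
No residue repeats among the 17 elements, so no pair has difference ≡ 0 (mod 19).

There is no such pair.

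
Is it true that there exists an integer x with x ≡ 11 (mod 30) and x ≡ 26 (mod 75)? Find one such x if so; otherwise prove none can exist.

gcd(30, 75) = 15. A simultaneous solution exists iff 11 ≡ 26 (mod 15); here 11 mod 15 = 11 = 26 mod 15, so it does.
List candidates x ≡ 11 (mod 30): 11, 41, 71, 101. Modulo 75 these are 11, 41, 71, 26; 101 gives 26 as required.
Check: 101 mod 30 = 11, 101 mod 75 = 26. ✓

x = 101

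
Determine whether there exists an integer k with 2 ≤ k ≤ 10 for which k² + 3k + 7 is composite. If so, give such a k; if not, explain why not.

k = 9

At k = 9: 9² + 3·9 + 7 = 115 = 5·23, which is composite.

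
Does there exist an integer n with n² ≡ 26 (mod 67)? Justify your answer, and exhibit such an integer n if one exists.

n = 48 works: 48² = 2304, and 2304 − 26 = 2278 = 34·67.

n = 48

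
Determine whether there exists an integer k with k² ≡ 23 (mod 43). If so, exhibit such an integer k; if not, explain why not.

k = 18

k = 18 works: 18² = 324, and 324 − 23 = 301 = 7·43.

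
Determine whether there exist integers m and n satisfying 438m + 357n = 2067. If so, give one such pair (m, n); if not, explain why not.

Since gcd(438, 357) = 3 and 2067 = 3·689, Bézout's identity guarantees a solution.
Dividing through by 3 reduces the equation to 146m + 119n = 689.
Run the Euclidean algorithm on 146 and 119: 146 = 1·119 + 27, 119 = 4·27 + 11, 27 = 2·11 + 5, 11 = 2·5 + 1, 5 = 5·1 + 0.
Unwinding: 1 = 11 − 2·5 = 11 − 2·(27 − 2·11) = −2·27 + 5·11 = −2·27 + 5·(119 − 4·27) = 5·119 − 22·27 = 5·119 − 22·(146 − 1·119) = −22·146 + 27·119, i.e. 146·(-22) + 119·27 = 1.
Times 689: 146·(-15158) + 119·18603 = 689, so (-15158, 18603) solves it.
The general solution is m = -15158 + 119k, n = 18603 − 146k; taking k = 128 gives the smaller pair m = 74, n = -85.
Check: 438·74 + 357·(-85) = 32412 − 30345 = 2067. ✓

m = 74, n = -85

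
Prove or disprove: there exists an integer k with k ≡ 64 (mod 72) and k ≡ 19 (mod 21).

gcd(72, 21) = 3. A simultaneous solution exists iff 64 ≡ 19 (mod 3); here 64 mod 3 = 1 = 19 mod 3, so it does.
Step through k = 64, 64 + 72, 64 + 2·72, …: the values 64, 136, 208 reduce mod 21 to 1, 10, 19. The value 208 hits 19.
Verify: 208 = 2·72 + 64 and 208 = 9·21 + 19. ✓

k = 208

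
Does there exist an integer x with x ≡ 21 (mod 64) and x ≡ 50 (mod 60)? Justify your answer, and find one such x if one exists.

Reduce both congruences modulo 4, which divides 64 and 60: they say x ≡ 21 (mod 4) and x ≡ 50 (mod 4).
But 21 mod 4 = 1 while 50 mod 4 = 2, a contradiction.
So no integer satisfies both congruences.

No, no such integer exists.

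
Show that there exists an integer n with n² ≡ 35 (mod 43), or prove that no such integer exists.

n = 32 works: 32² = 1024, and 1024 − 35 = 989 = 23·43.

n = 32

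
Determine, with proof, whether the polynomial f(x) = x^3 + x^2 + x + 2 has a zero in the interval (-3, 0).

f(-3) = -19 and f(0) = 2, which have opposite signs.
f is continuous everywhere (it is a polynomial), in particular on [-3, 0].
By the Intermediate Value Theorem f must vanish at some point of (-3, 0).

Yes, f has a root in the interval.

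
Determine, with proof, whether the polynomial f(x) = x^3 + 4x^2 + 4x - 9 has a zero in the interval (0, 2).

Such a root exists.

f(0) = -9 and f(2) = 23, which have opposite signs.
f is continuous everywhere (it is a polynomial), in particular on [0, 2].
By the Intermediate Value Theorem f must vanish at some point of (0, 2).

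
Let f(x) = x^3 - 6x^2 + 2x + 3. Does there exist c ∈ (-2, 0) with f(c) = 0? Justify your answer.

f(-2) = -33 and f(0) = 3, which have opposite signs.
Since f is a polynomial it is continuous on [-2, 0].
By the Intermediate Value Theorem f must vanish at some point of (-2, 0).

Yes, such a c exists.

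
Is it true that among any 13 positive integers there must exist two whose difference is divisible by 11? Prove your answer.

Partition the integers by their residue mod 11; there are 11 classes.
Placing 13 integers into 11 classes, some class receives at least two — say a and b.
Then a ≡ b (mod 11), i.e. 11 ∣ (a − b).

Yes, this is always true.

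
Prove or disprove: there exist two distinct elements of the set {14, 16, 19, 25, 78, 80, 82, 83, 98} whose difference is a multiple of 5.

The pair (14, 19) works.

Reduce each element mod 5: 14↦4, 16↦1, 19↦4, 25↦0, 78↦3, 80↦0, 82↦2, 83↦3, 98↦3. The residue 4 repeats (at 14 and 19), and 19 − 14 = 5 = 1·5.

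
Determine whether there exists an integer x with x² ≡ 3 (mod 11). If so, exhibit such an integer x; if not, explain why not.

x = 6

x = 6 works: 6² = 36, and 36 − 3 = 33 = 3·11.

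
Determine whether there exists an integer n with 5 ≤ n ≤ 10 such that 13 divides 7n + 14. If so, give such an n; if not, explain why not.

For n = 5, 6, …, 10 the values of 7n + 14 modulo 13 are 10, 4, 11, 5, 12, 6 respectively.
None is 0, so 13 never divides 7n + 14 on this range.

There is no such integer n in that range.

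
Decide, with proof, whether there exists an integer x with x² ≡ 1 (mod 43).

Take x = 1. Then 1² = 1, and since 0 ≤ 1 < 43 this is already reduced: 1² ≡ 1 (mod 43).

x = 1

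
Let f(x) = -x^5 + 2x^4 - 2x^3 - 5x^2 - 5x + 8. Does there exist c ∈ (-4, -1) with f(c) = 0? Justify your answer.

The endpoint values f(-4) = 1612 and f(-1) = 13 are both positive. Claim: f(x) > 0 for every x in (-4, -1).
Shift to the endpoint -1: with x = -1 − u (0 < u < 3), one computes f(-1 − u) = u^5 + 7u^4 + 20u^3 + 23u^2 + 14u + 13.
The nonzero coefficients here are all positive, so for u > 0 every term is positive (or zero), and the constant term 13 is strictly positive.
So f is strictly positive on (-4, -1); no root exists in the interval.

No.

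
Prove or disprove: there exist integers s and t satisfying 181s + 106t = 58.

s = 46, t = -78

181 and 106 are coprime, so 181s + 106t ranges over all of ℤ.
Euclidean algorithm: 181 = 1·106 + 75, 106 = 1·75 + 31, 75 = 2·31 + 13, 31 = 2·13 + 5, 13 = 2·5 + 3, 5 = 1·3 + 2, 3 = 1·2 + 1, 2 = 2·1 + 0.
Unwinding: 1 = 3 − 1·2 = 3 − (5 − 1·3) = −5 + 2·3 = −5 + 2·(13 − 2·5) = 2·13 − 5·5 = 2·13 − 5·(31 − 2·13) = −5·31 + 12·13 = −5·31 + 12·(75 − 2·31) = 12·75 − 29·31 = 12·75 − 29·(106 − 1·75) = −29·106 + 41·75 = −29·106 + 41·(181 − 1·106) = 41·181 − 70·106, i.e. 181·41 + 106·(-70) = 1.
Multiplying through by 58: s = 41·58 = 2378, t = (-70)·58 = -4060 is a solution.
Subtracting 22·106 from s and adding 22·181 to t gives the tidier solution (46, -78).
Check: 181·46 + 106·(-78) = 8326 − 8268 = 58. ✓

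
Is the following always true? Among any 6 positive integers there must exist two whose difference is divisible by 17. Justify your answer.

Take the 6 consecutive integers 83, 84, …, 88: their residues mod 17 are all distinct because 6 ≤ 17.
No two share a residue, so no pair has difference divisible by 17; the claim fails for this set.

No, the set {83, 84, 85, 86, 87, 88} is a counterexample.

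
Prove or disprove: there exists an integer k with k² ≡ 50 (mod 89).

k = 53 works: 53² = 2809, and 2809 − 50 = 2759 = 31·89.

k = 53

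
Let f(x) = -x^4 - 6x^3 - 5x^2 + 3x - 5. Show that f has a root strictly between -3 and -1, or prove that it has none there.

Yes, f has a root in the interval.

f(-3) = 22 and f(-1) = -8, which have opposite signs.
As a polynomial, f is continuous on every closed interval.
By the Intermediate Value Theorem f must vanish at some point of (-3, -1).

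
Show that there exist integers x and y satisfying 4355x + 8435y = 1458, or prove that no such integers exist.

Any value of 4355x + 8435y is a multiple of gcd(4355, 8435) = 5.
However 1458 leaves remainder 3 on division by 5.
Therefore 4355x + 8435y = 1458 has no solution in integers.

There are no such integers.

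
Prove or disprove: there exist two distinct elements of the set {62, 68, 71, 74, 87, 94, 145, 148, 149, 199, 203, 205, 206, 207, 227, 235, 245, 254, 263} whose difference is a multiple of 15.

The pair (62, 227) works.

Both 62 and 227 leave remainder 2 on division by 15; their difference 165 = 11·15 is a multiple of 15.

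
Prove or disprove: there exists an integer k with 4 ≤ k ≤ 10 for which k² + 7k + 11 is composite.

k = 9

At k = 9: 9² + 7·9 + 11 = 155 = 5·31, which is composite.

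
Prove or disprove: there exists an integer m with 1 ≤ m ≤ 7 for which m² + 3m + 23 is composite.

At m = 4: 4² + 3·4 + 23 = 51 = 3·17, which is composite.

m = 4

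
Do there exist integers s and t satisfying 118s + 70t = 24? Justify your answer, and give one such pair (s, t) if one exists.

gcd(118, 70) = 2, and 2 divides 24, so integer solutions exist.
Dividing through by 2 reduces the equation to 59s + 35t = 12.
Run the Euclidean algorithm on 59 and 35: 59 = 1·35 + 24, 35 = 1·24 + 11, 24 = 2·11 + 2, 11 = 5·2 + 1, 2 = 2·1 + 0.
Working back up the chain: 1 = 11 − 5·2 = 11 − 5·(24 − 2·11) = −5·24 + 11·11 = −5·24 + 11·(35 − 1·24) = 11·35 − 16·24 = 11·35 − 16·(59 − 1·35) = −16·59 + 27·35. So 59·(-16) + 35·27 = 1.
Multiplying through by 12: s = (-16)·12 = -192, t = 27·12 = 324 is a solution.
Shifting by a multiple of (35, −59) keeps it a solution: s = -192 + 6·35 = 18, t = 324 − 6·59 = -30.
Check: 118·18 + 70·(-30) = 2124 − 2100 = 24. ✓

s = 18, t = -30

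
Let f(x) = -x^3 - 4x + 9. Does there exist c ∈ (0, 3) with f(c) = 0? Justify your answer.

f(0) = 9 and f(3) = -30, which have opposite signs.
As a polynomial, f is continuous on every closed interval.
So by the Intermediate Value Theorem there is a c strictly between 0 and 3 with f(c) = 0.

Such a root exists.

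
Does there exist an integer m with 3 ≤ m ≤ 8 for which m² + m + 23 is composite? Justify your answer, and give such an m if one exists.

At m = 8: 8² + 8 + 23 = 95 = 5·19, which is composite.

m = 8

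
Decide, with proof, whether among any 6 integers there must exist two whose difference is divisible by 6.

Try 6 consecutive integers, 14, 15, …, 19. Their remainders mod 6 are 2, 3, 4, 5, 0, 1 — pairwise different, as any 6 ≤ 6 consecutive integers have distinct residues.
Any two of them differ by at most 5 < 6 and by at least 1, so no difference is a multiple of 6.

No, the set {14, 15, 16, 17, 18, 19} is a counterexample.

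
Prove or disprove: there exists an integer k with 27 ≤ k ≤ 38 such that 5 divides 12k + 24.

k = 28

At k = 27 the value 348 is not a multiple of 5. At k = 28 we get 12·28 + 24 = 360, and 360 = 5·72.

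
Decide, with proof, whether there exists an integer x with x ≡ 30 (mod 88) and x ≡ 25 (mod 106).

gcd(88, 106) = 2. If x ≡ 30 (mod 88) and x ≡ 25 (mod 106), then x ≡ 30 (mod 2) and x ≡ 25 (mod 2).
However 30 ≡ 0 and 25 ≡ 1 (mod 2), and 0 ≠ 1.
Therefore no such x exists.

There is no such integer.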